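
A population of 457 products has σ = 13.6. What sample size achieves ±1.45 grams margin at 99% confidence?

Without FPC: n₀ = (2.576×13.6/1.45)² = 583.759. With FPC: n = n₀N/(n₀+N-1) = 256.6 → n = 257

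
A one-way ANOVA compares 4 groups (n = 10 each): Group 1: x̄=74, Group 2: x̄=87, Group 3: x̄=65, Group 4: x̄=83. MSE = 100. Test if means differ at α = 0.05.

Grand mean = 77.25. SS_between = 2887.5, MS_between = 962.5. F = 9.625, F_crit ≈ 2.866. Reject H₀.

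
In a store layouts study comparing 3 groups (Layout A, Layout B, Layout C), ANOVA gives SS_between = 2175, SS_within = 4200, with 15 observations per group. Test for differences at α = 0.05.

df_between = 2, df_within = 42. F = MS_between/MS_within = 1087.5/100.0 = 10.875. F_crit ≈ 3.22. Reject H₀. At least one mean differs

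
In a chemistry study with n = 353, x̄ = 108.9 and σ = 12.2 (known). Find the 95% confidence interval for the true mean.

CI = x̄ ± z*(σ/√n) = 108.9 ± 1.96(12.2/√353) = 108.9 ± 1.27 = (107.63, 110.17)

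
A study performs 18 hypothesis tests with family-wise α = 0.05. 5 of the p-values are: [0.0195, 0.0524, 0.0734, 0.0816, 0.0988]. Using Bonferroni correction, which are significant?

Bonferroni α = 0.05/18 = 0.00278. None of the given p-values are significant.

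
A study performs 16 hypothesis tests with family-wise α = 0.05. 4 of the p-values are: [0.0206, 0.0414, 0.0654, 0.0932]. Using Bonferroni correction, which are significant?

Bonferroni α = 0.05/16 = 0.00313. None of the given p-values are significant.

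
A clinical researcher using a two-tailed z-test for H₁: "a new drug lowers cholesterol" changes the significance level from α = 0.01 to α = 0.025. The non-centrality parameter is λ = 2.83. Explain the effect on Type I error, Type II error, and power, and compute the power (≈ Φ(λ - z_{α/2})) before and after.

Increasing α from 0.01 to 0.025:
• Type I error rate increases (α is the Type I rate by definition).
• Critical value moves from z_{α/2} = 2.576 to 2.241, so power = Φ(λ - z_{α/2}) goes from Φ(2.83 - 2.576) = 0.6 to Φ(2.83 - 2.241) = 0.722.
• Type II error rate β = 1 - power therefore decreases (0.4 → 0.278).
Appropriate when false negatives are costly — here, shelving an effective drug — patients miss out on a treatment that would have helped.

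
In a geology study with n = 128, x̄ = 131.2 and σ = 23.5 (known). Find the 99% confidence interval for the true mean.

CI = x̄ ± z*(σ/√n) = 131.2 ± 2.576(23.5/√128) = 131.2 ± 5.35 = (125.85, 136.55)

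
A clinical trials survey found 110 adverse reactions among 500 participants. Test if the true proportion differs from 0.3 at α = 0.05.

p̂ = 0.22, p₀ = 0.3. z = (p̂ - p₀)/√(p₀(1-p₀)/n) = -3.904. Critical: ±1.96. Reject H₀.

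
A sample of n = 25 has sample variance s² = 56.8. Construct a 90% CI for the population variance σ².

df = 24. χ²_{0.05} = 36.415, χ²_{0.95} = 13.848. CI for σ² = ((n-1)s²/χ²_{α/2}, (n-1)s²/χ²_{1-α/2}) = (24·56.8/36.415, 24·56.8/13.848) = (37.44, 98.44)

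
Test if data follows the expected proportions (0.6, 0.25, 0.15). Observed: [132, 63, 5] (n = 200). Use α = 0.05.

Expected: [120.0, 50.0, 30.0]. χ² = 25.413. df = 2, critical = 5.991. Reject H₀.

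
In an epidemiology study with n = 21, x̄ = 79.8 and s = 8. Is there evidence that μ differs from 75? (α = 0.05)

t = (x̄ - μ₀)/(s/√n) = (79.8 - 75)/(8/√21) = 2.75. df = 20, critical t = ±2.086. Reject H₀.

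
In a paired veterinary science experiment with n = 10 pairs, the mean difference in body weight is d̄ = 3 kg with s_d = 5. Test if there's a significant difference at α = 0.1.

t = d̄/(s_d/√n) = 3/(5/√10) = 1.897. df = 9, critical t = ±1.833. Reject H₀.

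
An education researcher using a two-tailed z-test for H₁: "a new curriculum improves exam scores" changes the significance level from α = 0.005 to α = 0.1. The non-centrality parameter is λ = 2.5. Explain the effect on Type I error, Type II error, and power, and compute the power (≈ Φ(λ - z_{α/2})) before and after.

Increasing α from 0.005 to 0.1:
• Type I error rate increases (α is the Type I rate by definition).
• Critical value moves from z_{α/2} = 2.807 to 1.645, so power = Φ(λ - z_{α/2}) goes from Φ(2.5 - 2.807) = 0.379 to Φ(2.5 - 1.645) = 0.804.
• Type II error rate β = 1 - power therefore decreases (0.621 → 0.196).
Appropriate when false negatives are costly — here, keeping the old curriculum when the new one would have helped students.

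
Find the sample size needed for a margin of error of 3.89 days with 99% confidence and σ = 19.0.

n = (z*σ/E)² = (2.576×19.0/3.89)² = 158.3 → n = 159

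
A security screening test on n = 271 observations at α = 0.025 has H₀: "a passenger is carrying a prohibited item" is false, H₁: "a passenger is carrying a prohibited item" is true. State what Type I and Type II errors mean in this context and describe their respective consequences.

Type I (false positive): concluding that a passenger is carrying a prohibited item when it is not — detaining an innocent passenger — delay and inconvenience. Type II (false negative): failing to conclude that a passenger is carrying a prohibited item when it is — letting a prohibited item through — security breach. Which is costlier depends on domain priorities and is a judgement call rather than a statistical fact.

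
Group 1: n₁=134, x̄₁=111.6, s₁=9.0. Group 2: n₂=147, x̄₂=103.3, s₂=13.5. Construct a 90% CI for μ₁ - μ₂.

Difference = 8.3. SE = √(9.0²/134 + 13.5²/147) = 1.358. CI = (6.07, 10.53)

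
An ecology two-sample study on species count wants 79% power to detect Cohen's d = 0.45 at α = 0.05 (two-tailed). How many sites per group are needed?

z_{α/2} = 1.96, z_β = Φ⁻¹(0.79) = 0.806. For small effect (d = 0.45): n per group = 2(z_{α/2} + z_β)²/d² = 2(1.96 + 0.806)²/0.45² = 75.6 → 76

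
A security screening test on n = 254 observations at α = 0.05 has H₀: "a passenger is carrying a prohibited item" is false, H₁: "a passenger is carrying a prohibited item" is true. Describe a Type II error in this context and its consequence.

Type II error: failing to reject H₀ when it is false — concluding that a passenger is carrying a prohibited item is not supported when in fact it is. Consequence: letting a prohibited item through — security breach.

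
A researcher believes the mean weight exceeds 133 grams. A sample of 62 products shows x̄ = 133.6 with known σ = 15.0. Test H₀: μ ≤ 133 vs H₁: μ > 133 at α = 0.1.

z = 0.315. Critical value: 1.28. Fail to reject H₀.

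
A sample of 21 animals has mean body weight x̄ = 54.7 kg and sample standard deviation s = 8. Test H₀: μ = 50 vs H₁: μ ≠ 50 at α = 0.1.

t = (x̄ - μ₀)/(s/√n) = (54.7 - 50)/(8/√21) = 2.692. df = 20, critical t = ±1.725. Reject H₀.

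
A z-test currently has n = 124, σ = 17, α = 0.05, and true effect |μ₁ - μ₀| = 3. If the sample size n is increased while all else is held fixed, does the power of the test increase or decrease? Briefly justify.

Power increases: a larger n shrinks the standard error σ/√n, moving the sampling distribution under H₁ further from the critical value.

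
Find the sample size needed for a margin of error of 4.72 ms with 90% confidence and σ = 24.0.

n = (z*σ/E)² = (1.645×24.0/4.72)² = 70.0 → n = 70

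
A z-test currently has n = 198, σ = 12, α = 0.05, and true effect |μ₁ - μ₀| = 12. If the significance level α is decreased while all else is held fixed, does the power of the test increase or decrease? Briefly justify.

Power decreases: a smaller α raises the critical value, so less of the H₁ sampling distribution falls in the rejection region.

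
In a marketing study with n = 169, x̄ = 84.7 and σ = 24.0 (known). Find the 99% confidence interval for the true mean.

CI = x̄ ± z*(σ/√n) = 84.7 ± 2.576(24.0/√169) = 84.7 ± 4.76 = (79.94, 89.46)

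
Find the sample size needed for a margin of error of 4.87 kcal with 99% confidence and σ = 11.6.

n = (z*σ/E)² = (2.576×11.6/4.87)² = 37.6 → n = 38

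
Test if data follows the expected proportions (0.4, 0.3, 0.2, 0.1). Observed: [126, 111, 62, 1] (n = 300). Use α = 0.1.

Expected: [120.0, 90.0, 60.0, 30.0]. χ² = 33.3. df = 3, critical = 6.251. Reject H₀.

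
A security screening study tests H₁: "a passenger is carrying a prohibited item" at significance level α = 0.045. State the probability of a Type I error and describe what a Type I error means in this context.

P(Type I error) = α = 0.045. A Type I error is rejecting H₀ when H₀ is actually true (false positive) — here, concluding that a passenger is carrying a prohibited item when in fact this is not the case. Consequence: detaining an innocent passenger — delay and inconvenience.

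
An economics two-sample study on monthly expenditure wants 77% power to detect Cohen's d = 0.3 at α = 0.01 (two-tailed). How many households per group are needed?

z_{α/2} = 2.576, z_β = Φ⁻¹(0.77) = 0.739. For small effect (d = 0.3): n per group = 2(z_{α/2} + z_β)²/d² = 2(2.576 + 0.739)²/0.3² = 244.2 → 245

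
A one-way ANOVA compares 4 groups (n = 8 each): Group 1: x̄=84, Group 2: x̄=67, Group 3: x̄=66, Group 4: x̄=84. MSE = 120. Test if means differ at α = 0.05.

Grand mean = 75.25. SS_between = 2454.0, MS_between = 818.0. F = 6.817, F_crit ≈ 2.947. Reject H₀.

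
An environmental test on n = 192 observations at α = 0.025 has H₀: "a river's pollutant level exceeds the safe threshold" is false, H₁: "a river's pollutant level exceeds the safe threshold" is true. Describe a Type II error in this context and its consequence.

Type II error: failing to reject H₀ when it is false — concluding that a river's pollutant level exceeds the safe threshold is not supported when in fact it is. Consequence: allowing unsafe pollution to continue.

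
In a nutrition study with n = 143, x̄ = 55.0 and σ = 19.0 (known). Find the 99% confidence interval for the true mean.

CI = x̄ ± z*(σ/√n) = 55.0 ± 2.576(19.0/√143) = 55.0 ± 4.09 = (50.91, 59.09)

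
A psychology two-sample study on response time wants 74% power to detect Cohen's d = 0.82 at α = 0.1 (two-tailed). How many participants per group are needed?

z_{α/2} = 1.645, z_β = Φ⁻¹(0.74) = 0.643. For large effect (d = 0.82): n per group = 2(z_{α/2} + z_β)²/d² = 2(1.645 + 0.643)²/0.82² = 15.6 → 16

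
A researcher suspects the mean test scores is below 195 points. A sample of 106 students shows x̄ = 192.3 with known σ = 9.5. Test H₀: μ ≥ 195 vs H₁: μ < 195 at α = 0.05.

z = -2.926. Critical value: -1.645. Reject H₀.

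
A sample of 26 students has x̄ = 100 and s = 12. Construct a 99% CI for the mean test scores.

CI = x̄ ± t*(s/√n) = 100 ± 2.787(12/√26) = (93.44, 106.56)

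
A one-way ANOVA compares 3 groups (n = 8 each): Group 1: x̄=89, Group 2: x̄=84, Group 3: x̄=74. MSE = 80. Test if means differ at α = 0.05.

Grand mean = 82.33. SS_between = 933.33, MS_between = 466.67. F = 5.833, F_crit ≈ 3.467. Reject H₀.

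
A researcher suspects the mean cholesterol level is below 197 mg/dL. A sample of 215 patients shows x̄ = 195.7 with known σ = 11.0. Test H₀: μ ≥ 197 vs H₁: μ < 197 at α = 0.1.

z = -1.733. Critical value: -1.28. Reject H₀.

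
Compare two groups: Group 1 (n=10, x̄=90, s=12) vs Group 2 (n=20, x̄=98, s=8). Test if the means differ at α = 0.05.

Pooled sp = 9.47. t = -2.181, df = 28. Critical t = ±2.048. Reject H₀.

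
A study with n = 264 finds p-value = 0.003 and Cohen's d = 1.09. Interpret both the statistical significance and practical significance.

Statistically significant (p = 0.003 < 0.05). Cohen's d = 1.09 indicates a large effect size. Both statistical and practical significance should be considered.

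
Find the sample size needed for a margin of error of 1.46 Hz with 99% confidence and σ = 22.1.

n = (z*σ/E)² = (2.576×22.1/1.46)² = 1520.4 → n = 1521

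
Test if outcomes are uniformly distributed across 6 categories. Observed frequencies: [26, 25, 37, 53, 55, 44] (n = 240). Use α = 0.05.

Expected = 40 each. χ² = Σ(O-E)²/E = 21.0. df = 5, critical value = 11.07. Reject H₀.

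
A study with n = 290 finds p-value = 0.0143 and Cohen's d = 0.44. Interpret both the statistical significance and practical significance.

Statistically significant (p = 0.0143 < 0.05). Cohen's d = 0.44 indicates a small effect size. Both statistical and practical significance should be considered.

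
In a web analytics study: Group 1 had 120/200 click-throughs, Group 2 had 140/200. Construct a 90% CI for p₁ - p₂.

p̂₁ = 0.6, p̂₂ = 0.7. Difference = -0.1. CI = (-0.178, -0.022)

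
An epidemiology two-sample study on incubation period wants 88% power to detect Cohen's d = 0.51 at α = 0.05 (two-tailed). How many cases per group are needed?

z_{α/2} = 1.96, z_β = Φ⁻¹(0.88) = 1.175. For medium effect (d = 0.51): n per group = 2(z_{α/2} + z_β)²/d² = 2(1.96 + 1.175)²/0.51² = 75.6 → 76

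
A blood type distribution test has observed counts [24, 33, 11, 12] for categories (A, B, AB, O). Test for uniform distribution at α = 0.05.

Expected = 20 each. χ² = Σ(O-E)²/E = 16.5. df = 3, critical value = 7.815. Reject H₀.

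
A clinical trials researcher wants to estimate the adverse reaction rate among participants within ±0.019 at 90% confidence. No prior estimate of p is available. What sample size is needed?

Conservative approach: use p = 0.5 (maximizes p(1-p) = 0.25). n = z²(0.25)/E² = 1.645²×0.25/0.019² = 1874.0 → n = 1874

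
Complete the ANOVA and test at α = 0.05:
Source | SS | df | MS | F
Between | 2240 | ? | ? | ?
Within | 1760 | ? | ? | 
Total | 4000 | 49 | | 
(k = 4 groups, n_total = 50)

df_between = 3, df_within = 46. MS_between = 746.67, MS_within = 38.26. F = 19.515, F_crit ≈ 2.807. Reject H₀.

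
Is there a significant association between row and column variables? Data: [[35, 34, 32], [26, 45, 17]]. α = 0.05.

χ² = 6.588. df = 2, critical = 5.991. Reject H₀. Variables are dependent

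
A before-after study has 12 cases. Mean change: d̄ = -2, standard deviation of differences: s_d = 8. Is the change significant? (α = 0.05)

t = d̄/(s_d/√n) = -2/(8/√12) = -0.866. df = 11, critical t = ±2.201. Fail to reject H₀.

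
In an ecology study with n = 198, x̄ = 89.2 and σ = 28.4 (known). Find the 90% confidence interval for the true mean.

CI = x̄ ± z*(σ/√n) = 89.2 ± 1.645(28.4/√198) = 89.2 ± 3.32 = (85.88, 92.52)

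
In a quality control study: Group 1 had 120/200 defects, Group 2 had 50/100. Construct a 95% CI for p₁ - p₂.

p̂₁ = 0.6, p̂₂ = 0.5. Difference = 0.1. CI = (-0.019, 0.219)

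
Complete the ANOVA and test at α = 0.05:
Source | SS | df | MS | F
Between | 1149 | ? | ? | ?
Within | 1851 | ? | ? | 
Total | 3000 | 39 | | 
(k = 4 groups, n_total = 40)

df_between = 3, df_within = 36. MS_between = 383.0, MS_within = 51.42. F = 7.449, F_crit ≈ 2.866. Reject H₀.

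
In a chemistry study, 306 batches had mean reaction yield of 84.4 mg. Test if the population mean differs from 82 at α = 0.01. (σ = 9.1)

z = (x̄ - μ₀)/(σ/√n) = (84.4 - 82)/(9.1/√306) = 4.614. Critical value: ±2.576. Since |4.614| > 2.576, Reject H₀.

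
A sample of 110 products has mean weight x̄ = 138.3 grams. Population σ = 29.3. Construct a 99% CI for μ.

CI = x̄ ± z*(σ/√n) = 138.3 ± 2.576(29.3/√110) = 138.3 ± 7.2 = (131.1, 145.5)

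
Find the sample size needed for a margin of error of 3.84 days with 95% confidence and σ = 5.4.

n = (z*σ/E)² = (1.96×5.4/3.84)² = 7.6 → n = 8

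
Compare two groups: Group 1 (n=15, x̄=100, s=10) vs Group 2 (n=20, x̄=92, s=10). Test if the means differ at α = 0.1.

Pooled sp = 10.0. t = 2.342, df = 33. Critical t = ±1.692. Reject H₀.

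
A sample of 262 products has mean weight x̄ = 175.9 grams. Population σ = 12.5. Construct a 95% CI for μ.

CI = x̄ ± z*(σ/√n) = 175.9 ± 1.96(12.5/√262) = 175.9 ± 1.51 = (174.39, 177.41)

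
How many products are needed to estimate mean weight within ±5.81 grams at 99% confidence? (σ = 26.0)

n = (z*σ/E)² = (2.576×26.0/5.81)² = 132.9 → n = 133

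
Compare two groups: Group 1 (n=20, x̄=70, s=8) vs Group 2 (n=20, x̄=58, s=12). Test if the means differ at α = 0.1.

Pooled sp = 10.2. t = 3.721, df = 38. Critical t = ±1.686. Reject H₀.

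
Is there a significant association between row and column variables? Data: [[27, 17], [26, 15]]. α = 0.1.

χ² = 0.038. df = 1, critical = 2.706. Fail to reject H₀. No evidence of dependence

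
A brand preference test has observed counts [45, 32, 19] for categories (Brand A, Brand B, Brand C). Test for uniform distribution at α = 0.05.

Expected = 32 each. χ² = Σ(O-E)²/E = 10.562. df = 2, critical value = 5.991. Reject H₀.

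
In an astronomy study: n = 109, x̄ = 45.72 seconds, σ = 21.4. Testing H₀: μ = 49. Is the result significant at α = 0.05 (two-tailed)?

z = (45.72 - 49)/(21.4/√109) = -1.6. Since |z| ≤ 1.96, not significant at α = 0.05.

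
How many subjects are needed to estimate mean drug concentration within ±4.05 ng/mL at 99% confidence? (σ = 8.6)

n = (z*σ/E)² = (2.576×8.6/4.05)² = 29.9 → n = 30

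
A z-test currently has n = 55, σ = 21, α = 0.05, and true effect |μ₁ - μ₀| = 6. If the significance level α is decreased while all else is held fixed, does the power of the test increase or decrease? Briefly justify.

Power decreases: a smaller α raises the critical value, so less of the H₁ sampling distribution falls in the rejection region.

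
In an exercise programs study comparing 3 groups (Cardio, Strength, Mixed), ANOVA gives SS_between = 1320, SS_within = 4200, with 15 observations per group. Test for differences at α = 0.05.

df_between = 2, df_within = 42. F = MS_between/MS_within = 660.0/100.0 = 6.6. F_crit ≈ 3.22. Reject H₀. At least one mean differs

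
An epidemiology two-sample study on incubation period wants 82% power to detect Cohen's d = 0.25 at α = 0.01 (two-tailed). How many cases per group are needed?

z_{α/2} = 2.576, z_β = Φ⁻¹(0.82) = 0.915. For small effect (d = 0.25): n per group = 2(z_{α/2} + z_β)²/d² = 2(2.576 + 0.915)²/0.25² = 390.0 → 390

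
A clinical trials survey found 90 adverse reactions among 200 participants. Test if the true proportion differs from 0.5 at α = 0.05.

p̂ = 0.45, p₀ = 0.5. z = (p̂ - p₀)/√(p₀(1-p₀)/n) = -1.414. Critical: ±1.96. Fail to reject H₀.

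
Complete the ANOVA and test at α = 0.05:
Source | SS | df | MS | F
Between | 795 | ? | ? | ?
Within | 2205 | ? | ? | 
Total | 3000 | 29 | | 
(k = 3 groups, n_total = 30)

df_between = 2, df_within = 27. MS_between = 397.5, MS_within = 81.67. F = 4.867, F_crit ≈ 3.354. Reject H₀.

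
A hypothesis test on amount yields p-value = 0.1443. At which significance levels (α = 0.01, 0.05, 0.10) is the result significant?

p = 0.1443. Not significant at any of the given levels.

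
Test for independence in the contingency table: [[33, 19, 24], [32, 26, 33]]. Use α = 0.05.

χ² = 1.188. df = 2, critical = 5.991. Fail to reject H₀. No evidence of dependence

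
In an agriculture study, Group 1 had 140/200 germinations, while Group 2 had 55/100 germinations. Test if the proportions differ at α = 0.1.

p̂₁ = 0.7, p̂₂ = 0.55, pooled p̂ = 0.65. z = 2.568. Critical: ±1.645. Reject H₀.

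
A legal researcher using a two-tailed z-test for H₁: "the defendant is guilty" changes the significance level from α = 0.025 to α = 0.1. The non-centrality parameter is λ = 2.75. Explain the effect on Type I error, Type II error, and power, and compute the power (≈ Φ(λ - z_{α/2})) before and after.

Increasing α from 0.025 to 0.1:
• Type I error rate increases (α is the Type I rate by definition).
• Critical value moves from z_{α/2} = 2.241 to 1.645, so power = Φ(λ - z_{α/2}) goes from Φ(2.75 - 2.241) = 0.695 to Φ(2.75 - 1.645) = 0.865.
• Type II error rate β = 1 - power therefore decreases (0.305 → 0.135).
Appropriate when false negatives are costly — here, acquitting a guilty person.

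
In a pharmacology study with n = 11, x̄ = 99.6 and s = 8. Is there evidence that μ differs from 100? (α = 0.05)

t = (x̄ - μ₀)/(s/√n) = (99.6 - 100)/(8/√11) = -0.166. df = 10, critical t = ±2.228. Fail to reject H₀.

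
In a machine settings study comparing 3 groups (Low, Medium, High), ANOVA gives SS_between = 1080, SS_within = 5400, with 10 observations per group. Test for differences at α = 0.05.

df_between = 2, df_within = 27. F = MS_between/MS_within = 540.0/200.0 = 2.7. F_crit ≈ 3.354. Fail to reject H₀.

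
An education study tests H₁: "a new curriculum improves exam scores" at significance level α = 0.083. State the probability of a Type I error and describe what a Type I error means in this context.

P(Type I error) = α = 0.083. A Type I error is rejecting H₀ when H₀ is actually true (false positive) — here, concluding that a new curriculum improves exam scores when in fact this is not the case. Consequence: adopting a curriculum that gives no real benefit — disruption for nothing.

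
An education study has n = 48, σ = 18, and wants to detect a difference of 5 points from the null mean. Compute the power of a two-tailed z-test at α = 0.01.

SE = σ/√n = 18/√48 = 2.598. Non-centrality λ = d/SE = 5/2.598 = 1.925. Power ≈ Φ(λ - z_{α/2}) = Φ(1.925 - 2.576) = Φ(-0.651) = 0.257.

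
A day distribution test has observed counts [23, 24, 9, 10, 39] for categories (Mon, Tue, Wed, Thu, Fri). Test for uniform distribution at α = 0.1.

Expected = 21 each. χ² = Σ(O-E)²/E = 28.667. df = 4, critical value = 7.779. Reject H₀.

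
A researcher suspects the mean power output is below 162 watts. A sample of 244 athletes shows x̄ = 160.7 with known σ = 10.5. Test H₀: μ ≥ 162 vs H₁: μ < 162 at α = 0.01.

z = -1.934. Critical value: -2.33. Fail to reject H₀.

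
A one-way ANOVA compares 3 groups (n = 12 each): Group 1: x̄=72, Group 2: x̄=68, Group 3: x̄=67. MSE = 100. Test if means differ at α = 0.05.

Grand mean = 69.0. SS_between = 168.0, MS_between = 84.0. F = 0.84, F_crit ≈ 3.285. Fail to reject H₀.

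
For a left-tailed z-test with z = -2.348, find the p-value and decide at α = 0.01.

p = P(Z < -2.348) = Φ(-2.348) ≈ 0.0094. Since p < 0.01, reject H₀ (significant) at α = 0.01.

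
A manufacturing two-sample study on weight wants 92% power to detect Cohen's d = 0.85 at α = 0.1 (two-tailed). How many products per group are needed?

z_{α/2} = 1.645, z_β = Φ⁻¹(0.92) = 1.405. For large effect (d = 0.85): n per group = 2(z_{α/2} + z_β)²/d² = 2(1.645 + 1.405)²/0.85² = 25.8 → 26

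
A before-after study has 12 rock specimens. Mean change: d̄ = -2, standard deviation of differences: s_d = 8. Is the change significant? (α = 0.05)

t = d̄/(s_d/√n) = -2/(8/√12) = -0.866. df = 11, critical t = ±2.201. Fail to reject H₀.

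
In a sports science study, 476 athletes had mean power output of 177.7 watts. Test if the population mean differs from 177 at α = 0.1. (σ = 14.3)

z = (x̄ - μ₀)/(σ/√n) = (177.7 - 177)/(14.3/√476) = 1.068. Critical value: ±1.645. Since |1.068| ≤ 1.645, Fail to reject H₀.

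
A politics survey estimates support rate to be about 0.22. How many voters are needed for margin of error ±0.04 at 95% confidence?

n = z²p(1-p)/E² = 1.96²×0.22×0.78/0.04² = 412.01 → n = 413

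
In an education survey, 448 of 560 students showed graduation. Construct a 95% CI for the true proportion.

p̂ = 0.8. CI = p̂ ± z*√(p̂(1-p̂)/n) = (0.767, 0.833)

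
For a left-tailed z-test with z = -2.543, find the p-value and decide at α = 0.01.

p = P(Z < -2.543) = Φ(-2.543) ≈ 0.0055. Since p < 0.01, reject H₀ (significant) at α = 0.01.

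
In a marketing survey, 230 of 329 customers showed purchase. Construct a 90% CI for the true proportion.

p̂ = 0.699. CI = p̂ ± z*√(p̂(1-p̂)/n) = (0.657, 0.741)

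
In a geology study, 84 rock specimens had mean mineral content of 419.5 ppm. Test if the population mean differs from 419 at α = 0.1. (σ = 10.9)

z = (x̄ - μ₀)/(σ/√n) = (419.5 - 419)/(10.9/√84) = 0.42. Critical value: ±1.645. Since |0.42| ≤ 1.645, Fail to reject H₀.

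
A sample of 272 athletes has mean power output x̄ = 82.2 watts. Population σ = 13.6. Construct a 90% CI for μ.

CI = x̄ ± z*(σ/√n) = 82.2 ± 1.645(13.6/√272) = 82.2 ± 1.36 = (80.84, 83.56)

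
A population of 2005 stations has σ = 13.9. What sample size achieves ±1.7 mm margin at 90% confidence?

Without FPC: n₀ = (1.645×13.9/1.7)² = 180.91. With FPC: n = n₀N/(n₀+N-1) = 166.01 → n = 167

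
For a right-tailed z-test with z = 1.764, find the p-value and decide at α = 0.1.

p = P(Z > 1.764) = 1 - Φ(1.764) ≈ 0.0389. Since p < 0.1, reject H₀ (significant) at α = 0.1.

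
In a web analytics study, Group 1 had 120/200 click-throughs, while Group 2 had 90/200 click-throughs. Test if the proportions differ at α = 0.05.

p̂₁ = 0.6, p̂₂ = 0.45, pooled p̂ = 0.525. z = 3.004. Critical: ±1.96. Reject H₀.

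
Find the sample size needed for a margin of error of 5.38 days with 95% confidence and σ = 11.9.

n = (z*σ/E)² = (1.96×11.9/5.38)² = 18.8 → n = 19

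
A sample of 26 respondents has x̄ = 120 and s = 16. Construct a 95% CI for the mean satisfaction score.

CI = x̄ ± t*(s/√n) = 120 ± 2.06(16/√26) = (113.54, 126.46)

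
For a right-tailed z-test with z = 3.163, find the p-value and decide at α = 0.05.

p = P(Z > 3.163) = 1 - Φ(3.163) ≈ 0.0008. Since p < 0.05, reject H₀ (significant) at α = 0.05.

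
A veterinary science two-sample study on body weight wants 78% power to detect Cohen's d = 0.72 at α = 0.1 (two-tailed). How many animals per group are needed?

z_{α/2} = 1.645, z_β = Φ⁻¹(0.78) = 0.772. For medium effect (d = 0.72): n per group = 2(z_{α/2} + z_β)²/d² = 2(1.645 + 0.772)²/0.72² = 22.5 → 23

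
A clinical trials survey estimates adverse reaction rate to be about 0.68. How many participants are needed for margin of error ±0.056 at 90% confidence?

n = z²p(1-p)/E² = 1.645²×0.68×0.32/0.056² = 187.8 → n = 188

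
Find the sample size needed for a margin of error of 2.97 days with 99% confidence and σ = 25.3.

n = (z*σ/E)² = (2.576×25.3/2.97)² = 481.5 → n = 482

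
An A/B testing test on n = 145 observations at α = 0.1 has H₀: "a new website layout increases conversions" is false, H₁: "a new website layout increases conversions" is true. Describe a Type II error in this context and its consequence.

Type II error: failing to reject H₀ when it is false — concluding that a new website layout increases conversions is not supported when in fact it is. Consequence: discarding a layout that would have improved conversions — lost revenue.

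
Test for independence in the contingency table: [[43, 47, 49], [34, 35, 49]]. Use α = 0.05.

χ² = 1.099. df = 2, critical = 5.991. Fail to reject H₀. No evidence of dependence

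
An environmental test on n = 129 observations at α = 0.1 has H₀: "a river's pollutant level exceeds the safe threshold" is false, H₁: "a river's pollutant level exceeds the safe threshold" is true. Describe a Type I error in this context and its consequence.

Type I error: rejecting H₀ when it is true — concluding that a river's pollutant level exceeds the safe threshold when in fact it is not. Consequence: shutting down a compliant factory unnecessarily.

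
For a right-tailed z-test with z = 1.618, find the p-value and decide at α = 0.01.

p = P(Z > 1.618) = 1 - Φ(1.618) ≈ 0.0528. Since p ≥ 0.01, fail to reject H₀ (not significant) at α = 0.01.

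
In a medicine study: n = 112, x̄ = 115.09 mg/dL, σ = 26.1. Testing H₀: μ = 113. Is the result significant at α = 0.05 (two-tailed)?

z = (115.09 - 113)/(26.1/√112) = 0.847. Since |z| ≤ 1.96, not significant at α = 0.05.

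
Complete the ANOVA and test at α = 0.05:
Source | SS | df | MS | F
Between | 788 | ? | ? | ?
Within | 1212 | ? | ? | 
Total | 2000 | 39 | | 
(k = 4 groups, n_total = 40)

df_between = 3, df_within = 36. MS_between = 262.67, MS_within = 33.67. F = 7.802, F_crit ≈ 2.866. Reject H₀.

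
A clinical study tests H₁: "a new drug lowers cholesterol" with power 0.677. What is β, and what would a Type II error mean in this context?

β = 1 - power = 1 - 0.677 = 0.323. A Type II error is failing to reject H₀ when H₀ is false (false negative) — here, failing to conclude that a new drug lowers cholesterol when in fact it is true. Consequence: shelving an effective drug — patients miss out on a treatment that would have helped.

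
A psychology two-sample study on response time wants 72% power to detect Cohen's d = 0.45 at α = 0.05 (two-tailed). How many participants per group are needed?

z_{α/2} = 1.96, z_β = Φ⁻¹(0.72) = 0.583. For small effect (d = 0.45): n per group = 2(z_{α/2} + z_β)²/d² = 2(1.96 + 0.583)²/0.45² = 63.9 → 64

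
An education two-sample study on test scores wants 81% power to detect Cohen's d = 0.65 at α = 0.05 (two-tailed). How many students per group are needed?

z_{α/2} = 1.96, z_β = Φ⁻¹(0.81) = 0.878. For medium effect (d = 0.65): n per group = 2(z_{α/2} + z_β)²/d² = 2(1.96 + 0.878)²/0.65² = 38.1 → 39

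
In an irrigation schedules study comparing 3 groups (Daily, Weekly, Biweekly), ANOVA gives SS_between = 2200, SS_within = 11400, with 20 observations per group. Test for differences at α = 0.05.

df_between = 2, df_within = 57. F = MS_between/MS_within = 1100.0/200.0 = 5.5. F_crit ≈ 3.159. Reject H₀. At least one mean differs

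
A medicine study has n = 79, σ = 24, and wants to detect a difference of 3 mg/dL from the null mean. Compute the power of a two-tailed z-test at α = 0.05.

SE = σ/√n = 24/√79 = 2.7. Non-centrality λ = d/SE = 3/2.7 = 1.111. Power ≈ Φ(λ - z_{α/2}) = Φ(1.111 - 1.96) = Φ(-0.849) = 0.198.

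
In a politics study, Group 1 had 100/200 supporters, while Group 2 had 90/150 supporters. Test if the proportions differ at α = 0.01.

p̂₁ = 0.5, p̂₂ = 0.6, pooled p̂ = 0.543. z = -1.858. Critical: ±2.576. Fail to reject H₀.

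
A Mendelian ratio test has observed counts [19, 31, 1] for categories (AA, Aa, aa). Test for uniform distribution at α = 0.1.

Expected = 17 each. χ² = Σ(O-E)²/E = 26.824. df = 2, critical value = 4.605. Reject H₀.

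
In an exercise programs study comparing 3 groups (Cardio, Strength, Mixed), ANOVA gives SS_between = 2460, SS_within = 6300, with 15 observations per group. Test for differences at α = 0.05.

df_between = 2, df_within = 42. F = MS_between/MS_within = 1230.0/150.0 = 8.2. F_crit ≈ 3.22. Reject H₀. At least one mean differs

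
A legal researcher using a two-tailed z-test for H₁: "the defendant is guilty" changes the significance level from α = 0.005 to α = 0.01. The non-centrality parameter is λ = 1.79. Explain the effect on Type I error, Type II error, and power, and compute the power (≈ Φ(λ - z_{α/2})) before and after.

Increasing α from 0.005 to 0.01:
• Type I error rate increases (α is the Type I rate by definition).
• Critical value moves from z_{α/2} = 2.807 to 2.576, so power = Φ(λ - z_{α/2}) goes from Φ(1.79 - 2.807) = 0.155 to Φ(1.79 - 2.576) = 0.216.
• Type II error rate β = 1 - power therefore decreases (0.845 → 0.784).
Appropriate when false negatives are costly — here, acquitting a guilty person.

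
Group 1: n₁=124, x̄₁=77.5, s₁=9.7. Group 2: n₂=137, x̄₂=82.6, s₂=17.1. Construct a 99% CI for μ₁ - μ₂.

Difference = -5.1. SE = √(9.7²/124 + 17.1²/137) = 1.701. CI = (-9.48, -0.72)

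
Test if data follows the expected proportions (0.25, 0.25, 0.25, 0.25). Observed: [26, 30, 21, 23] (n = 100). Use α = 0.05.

Expected: [25.0, 25.0, 25.0, 25.0]. χ² = 1.84. df = 3, critical = 7.815. Fail to reject H₀.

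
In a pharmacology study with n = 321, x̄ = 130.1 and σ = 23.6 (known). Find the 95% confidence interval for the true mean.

CI = x̄ ± z*(σ/√n) = 130.1 ± 1.96(23.6/√321) = 130.1 ± 2.58 = (127.52, 132.68)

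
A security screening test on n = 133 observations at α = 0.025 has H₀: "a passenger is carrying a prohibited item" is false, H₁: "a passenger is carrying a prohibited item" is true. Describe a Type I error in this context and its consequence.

Type I error: rejecting H₀ when it is true — concluding that a passenger is carrying a prohibited item when in fact it is not. Consequence: detaining an innocent passenger — delay and inconvenience.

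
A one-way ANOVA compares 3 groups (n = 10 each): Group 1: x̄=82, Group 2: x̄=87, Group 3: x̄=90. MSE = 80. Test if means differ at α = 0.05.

Grand mean = 86.33. SS_between = 326.67, MS_between = 163.33. F = 2.042, F_crit ≈ 3.354. Fail to reject H₀.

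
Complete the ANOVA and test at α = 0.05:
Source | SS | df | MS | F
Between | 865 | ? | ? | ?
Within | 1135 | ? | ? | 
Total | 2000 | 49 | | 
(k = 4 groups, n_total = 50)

df_between = 3, df_within = 46. MS_between = 288.33, MS_within = 24.67. F = 11.686, F_crit ≈ 2.807. Reject H₀.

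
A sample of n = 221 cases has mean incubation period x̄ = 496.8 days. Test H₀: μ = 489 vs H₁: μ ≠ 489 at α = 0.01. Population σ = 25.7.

z = (x̄ - μ₀)/(σ/√n) = (496.8 - 489)/(25.7/√221) = 4.512. Critical value: ±2.576. Since |4.512| > 2.576, Reject H₀.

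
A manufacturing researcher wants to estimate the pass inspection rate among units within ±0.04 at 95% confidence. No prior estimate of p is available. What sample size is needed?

Conservative approach: use p = 0.5 (maximizes p(1-p) = 0.25). n = z²(0.25)/E² = 1.96²×0.25/0.04² = 600.2 → n = 601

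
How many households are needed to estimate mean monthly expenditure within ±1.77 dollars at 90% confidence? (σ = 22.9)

n = (z*σ/E)² = (1.645×22.9/1.77)² = 453.0 → n = 453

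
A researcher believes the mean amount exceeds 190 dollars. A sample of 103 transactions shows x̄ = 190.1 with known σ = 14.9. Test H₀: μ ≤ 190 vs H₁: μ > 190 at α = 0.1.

z = 0.068. Critical value: 1.28. Fail to reject H₀.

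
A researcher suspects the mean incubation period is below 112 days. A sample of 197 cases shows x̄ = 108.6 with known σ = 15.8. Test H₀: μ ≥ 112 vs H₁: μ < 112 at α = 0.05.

z = -3.02. Critical value: -1.645. Reject H₀.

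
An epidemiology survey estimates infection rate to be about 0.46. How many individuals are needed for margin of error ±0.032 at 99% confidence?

n = z²p(1-p)/E² = 2.576²×0.46×0.54/0.032² = 1609.7 → n = 1610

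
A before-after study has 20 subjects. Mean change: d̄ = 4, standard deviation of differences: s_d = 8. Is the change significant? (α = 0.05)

t = d̄/(s_d/√n) = 4/(8/√20) = 2.236. df = 19, critical t = ±2.093. Reject H₀.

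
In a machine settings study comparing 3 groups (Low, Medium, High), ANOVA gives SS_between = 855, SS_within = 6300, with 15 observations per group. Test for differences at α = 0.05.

df_between = 2, df_within = 42. F = MS_between/MS_within = 427.5/150.0 = 2.85. F_crit ≈ 3.22. Fail to reject H₀.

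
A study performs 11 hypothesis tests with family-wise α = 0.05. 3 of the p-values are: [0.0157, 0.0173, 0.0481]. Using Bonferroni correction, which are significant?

Bonferroni α = 0.05/11 = 0.00455. None of the given p-values are significant.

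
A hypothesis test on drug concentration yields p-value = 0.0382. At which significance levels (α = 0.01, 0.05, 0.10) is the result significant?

p = 0.0382. Significant at: α = 0.05, 0.1.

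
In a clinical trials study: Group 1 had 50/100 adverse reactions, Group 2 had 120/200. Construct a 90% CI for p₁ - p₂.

p̂₁ = 0.5, p̂₂ = 0.6. Difference = -0.1. CI = (-0.2, 0.0)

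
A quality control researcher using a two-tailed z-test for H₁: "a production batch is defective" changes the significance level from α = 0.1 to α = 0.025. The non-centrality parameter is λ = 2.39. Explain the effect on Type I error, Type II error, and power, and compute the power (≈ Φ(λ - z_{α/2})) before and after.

Decreasing α from 0.1 to 0.025:
• Type I error rate decreases (α is the Type I rate by definition).
• Critical value moves from z_{α/2} = 1.645 to 2.241, so power = Φ(λ - z_{α/2}) goes from Φ(2.39 - 1.645) = 0.772 to Φ(2.39 - 2.241) = 0.559.
• Type II error rate β = 1 - power therefore increases (0.228 → 0.441).
Appropriate when false positives are costly — here, scrapping a good batch — wasted material and cost for no reason.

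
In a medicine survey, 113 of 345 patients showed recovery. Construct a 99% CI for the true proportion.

p̂ = 0.328. CI = p̂ ± z*√(p̂(1-p̂)/n) = (0.262, 0.393)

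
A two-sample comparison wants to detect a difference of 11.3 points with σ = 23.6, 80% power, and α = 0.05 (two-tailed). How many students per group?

n per group = 2(z_α/2 + z_β)²σ²/d² = 2×(1.96 + 0.84)²×23.6²/11.3² = 68.4 → n = 69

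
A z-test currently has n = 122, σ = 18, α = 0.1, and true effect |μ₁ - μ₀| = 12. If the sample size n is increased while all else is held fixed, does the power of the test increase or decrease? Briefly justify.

Power increases: a larger n shrinks the standard error σ/√n, moving the sampling distribution under H₁ further from the critical value.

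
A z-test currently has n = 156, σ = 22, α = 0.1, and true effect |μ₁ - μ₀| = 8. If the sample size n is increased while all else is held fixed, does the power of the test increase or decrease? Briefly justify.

Power increases: a larger n shrinks the standard error σ/√n, moving the sampling distribution under H₁ further from the critical value.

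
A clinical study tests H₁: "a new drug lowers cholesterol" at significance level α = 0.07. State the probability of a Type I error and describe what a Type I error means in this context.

P(Type I error) = α = 0.07. A Type I error is rejecting H₀ when H₀ is actually true (false positive) — here, concluding that a new drug lowers cholesterol when in fact this is not the case. Consequence: approving an ineffective drug — patients take a useless medication and may skip effective alternatives.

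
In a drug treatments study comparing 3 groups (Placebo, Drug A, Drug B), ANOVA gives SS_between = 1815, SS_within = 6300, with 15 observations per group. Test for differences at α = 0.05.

df_between = 2, df_within = 42. F = MS_between/MS_within = 907.5/150.0 = 6.05. F_crit ≈ 3.22. Reject H₀. At least one mean differs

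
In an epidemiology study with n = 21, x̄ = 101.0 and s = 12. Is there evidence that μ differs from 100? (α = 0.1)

t = (x̄ - μ₀)/(s/√n) = (101.0 - 100)/(12/√21) = 0.382. df = 20, critical t = ±1.725. Fail to reject H₀.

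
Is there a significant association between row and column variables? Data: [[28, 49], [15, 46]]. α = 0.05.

χ² = 2.199. df = 1, critical = 3.841. Fail to reject H₀. No evidence of dependence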